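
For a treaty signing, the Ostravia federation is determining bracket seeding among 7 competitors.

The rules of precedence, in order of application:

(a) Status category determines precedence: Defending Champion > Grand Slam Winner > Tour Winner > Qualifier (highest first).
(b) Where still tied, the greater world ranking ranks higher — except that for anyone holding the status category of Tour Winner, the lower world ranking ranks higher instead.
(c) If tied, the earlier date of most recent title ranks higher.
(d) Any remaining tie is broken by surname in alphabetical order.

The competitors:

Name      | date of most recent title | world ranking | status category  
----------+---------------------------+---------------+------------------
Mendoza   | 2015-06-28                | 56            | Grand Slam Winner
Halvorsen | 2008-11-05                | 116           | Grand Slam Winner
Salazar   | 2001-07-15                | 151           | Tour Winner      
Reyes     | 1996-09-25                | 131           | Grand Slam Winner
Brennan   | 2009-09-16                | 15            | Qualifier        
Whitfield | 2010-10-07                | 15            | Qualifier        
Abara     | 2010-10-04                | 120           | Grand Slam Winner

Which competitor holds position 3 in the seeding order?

By status category: Reyes, Abara, Halvorsen and Mendoza (Grand Slam Winner); then Salazar (Tour Winner); then Brennan and Whitfield (Qualifier).
Among Reyes, Abara, Halvorsen and Mendoza, by world ranking (higher first): Reyes (131) before Abara (120) before Halvorsen (116) before Mendoza (56).
Brennan and Whitfield both have world ranking 15, so the next rule applies.
Among Brennan and Whitfield, by date of most recent title (earlier first): Brennan (2009-09-16) before Whitfield (2010-10-07).
Order: Reyes, Abara, Halvorsen, Mendoza, Salazar, Brennan, Whitfield.

Halvorsen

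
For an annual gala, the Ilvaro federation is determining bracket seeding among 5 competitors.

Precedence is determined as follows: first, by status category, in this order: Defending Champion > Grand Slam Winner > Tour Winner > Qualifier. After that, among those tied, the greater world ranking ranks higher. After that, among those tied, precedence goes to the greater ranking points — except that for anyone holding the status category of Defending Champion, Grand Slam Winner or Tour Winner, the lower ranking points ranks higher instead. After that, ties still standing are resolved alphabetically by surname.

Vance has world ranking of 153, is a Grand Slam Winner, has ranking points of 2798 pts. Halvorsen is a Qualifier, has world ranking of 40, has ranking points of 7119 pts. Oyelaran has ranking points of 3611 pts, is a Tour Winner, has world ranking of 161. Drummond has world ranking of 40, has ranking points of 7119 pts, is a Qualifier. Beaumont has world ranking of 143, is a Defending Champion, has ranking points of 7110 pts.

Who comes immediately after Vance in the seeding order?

Oyelaran

By status category: Beaumont (Defending Champion); then Vance (Grand Slam Winner); then Oyelaran (Tour Winner); then Drummond and Halvorsen (Qualifier).
Drummond and Halvorsen both have world ranking 40, so the next rule applies.
Drummond and Halvorsen both have ranking points 7119 pts, so the next rule applies.
Among Drummond and Halvorsen, alphabetically by surname: Drummond before Halvorsen.
Order: Beaumont, Vance, Oyelaran, Drummond, Halvorsen.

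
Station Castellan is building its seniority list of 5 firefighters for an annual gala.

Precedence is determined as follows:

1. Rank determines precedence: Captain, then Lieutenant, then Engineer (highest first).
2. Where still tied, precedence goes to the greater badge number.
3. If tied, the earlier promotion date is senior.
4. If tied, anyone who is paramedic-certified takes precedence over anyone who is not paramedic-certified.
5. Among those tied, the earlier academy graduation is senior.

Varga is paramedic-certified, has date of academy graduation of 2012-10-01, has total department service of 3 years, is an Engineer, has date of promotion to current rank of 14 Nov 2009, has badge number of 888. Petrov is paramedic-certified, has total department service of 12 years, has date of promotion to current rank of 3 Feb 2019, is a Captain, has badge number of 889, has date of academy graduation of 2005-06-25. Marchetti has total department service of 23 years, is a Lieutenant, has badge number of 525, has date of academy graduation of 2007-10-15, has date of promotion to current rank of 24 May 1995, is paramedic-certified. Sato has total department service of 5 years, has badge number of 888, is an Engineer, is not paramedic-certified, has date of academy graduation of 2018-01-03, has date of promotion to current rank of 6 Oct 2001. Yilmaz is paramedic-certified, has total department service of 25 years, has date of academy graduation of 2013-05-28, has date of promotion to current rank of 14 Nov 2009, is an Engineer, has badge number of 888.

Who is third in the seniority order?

Sato

By rank: Petrov (Captain); then Marchetti (Lieutenant); then Sato, Varga and Yilmaz (Engineer).
Sato, Varga and Yilmaz all have badge number 888, so the next rule applies.
Among Sato, Varga and Yilmaz, by date of promotion to current rank (earlier first): Sato (6 Oct 2001) before Varga and Yilmaz (14 Nov 2009).
Varga and Yilmaz are each paramedic-certified, so the next rule applies.
Among Varga and Yilmaz, by date of academy graduation (earlier first): Varga (2012-10-01) before Yilmaz (2013-05-28).
Order: Petrov, Marchetti, Sato, Varga, Yilmaz.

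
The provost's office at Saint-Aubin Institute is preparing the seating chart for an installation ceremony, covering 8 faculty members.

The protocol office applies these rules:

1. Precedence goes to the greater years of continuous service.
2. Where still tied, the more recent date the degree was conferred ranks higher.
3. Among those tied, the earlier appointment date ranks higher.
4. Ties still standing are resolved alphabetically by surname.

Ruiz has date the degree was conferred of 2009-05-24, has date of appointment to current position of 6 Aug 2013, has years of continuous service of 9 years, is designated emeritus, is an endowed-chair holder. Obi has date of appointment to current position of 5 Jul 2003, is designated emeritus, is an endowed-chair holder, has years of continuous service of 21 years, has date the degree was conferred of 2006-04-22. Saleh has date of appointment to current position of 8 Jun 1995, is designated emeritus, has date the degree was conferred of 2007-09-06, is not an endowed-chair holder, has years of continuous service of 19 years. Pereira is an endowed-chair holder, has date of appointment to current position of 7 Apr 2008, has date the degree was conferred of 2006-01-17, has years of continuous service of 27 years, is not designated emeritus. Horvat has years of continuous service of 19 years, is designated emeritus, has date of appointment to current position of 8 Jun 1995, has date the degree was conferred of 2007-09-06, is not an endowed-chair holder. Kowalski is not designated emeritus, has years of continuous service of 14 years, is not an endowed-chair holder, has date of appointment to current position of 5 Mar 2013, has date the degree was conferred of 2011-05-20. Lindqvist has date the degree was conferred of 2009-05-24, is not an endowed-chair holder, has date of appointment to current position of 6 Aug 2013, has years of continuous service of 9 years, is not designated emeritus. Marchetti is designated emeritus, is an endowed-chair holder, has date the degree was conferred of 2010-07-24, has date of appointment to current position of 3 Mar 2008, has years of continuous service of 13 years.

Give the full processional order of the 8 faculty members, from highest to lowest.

Pereira, Obi, Horvat, Saleh, Kowalski, Marchetti, Lindqvist, Ruiz

By years of continuous service (higher first): Pereira (27 years); then Obi (21 years); then Horvat and Saleh (both 19 years); then Kowalski (14 years); then Marchetti (13 years); then Lindqvist and Ruiz (both 9 years).
Horvat and Saleh both have date the degree was conferred 2007-09-06, so the next rule applies.
Horvat and Saleh both have date of appointment to current position 8 Jun 1995, so the next rule applies.
Among Horvat and Saleh, alphabetically by surname: Horvat before Saleh.
Lindqvist and Ruiz both have date the degree was conferred 2009-05-24, so the next rule applies.
Lindqvist and Ruiz both have date of appointment to current position 6 Aug 2013, so the next rule applies.
Among Lindqvist and Ruiz, alphabetically by surname: Lindqvist before Ruiz.
Full order: Pereira, Obi, Horvat, Saleh, Kowalski, Marchetti, Lindqvist, Ruiz.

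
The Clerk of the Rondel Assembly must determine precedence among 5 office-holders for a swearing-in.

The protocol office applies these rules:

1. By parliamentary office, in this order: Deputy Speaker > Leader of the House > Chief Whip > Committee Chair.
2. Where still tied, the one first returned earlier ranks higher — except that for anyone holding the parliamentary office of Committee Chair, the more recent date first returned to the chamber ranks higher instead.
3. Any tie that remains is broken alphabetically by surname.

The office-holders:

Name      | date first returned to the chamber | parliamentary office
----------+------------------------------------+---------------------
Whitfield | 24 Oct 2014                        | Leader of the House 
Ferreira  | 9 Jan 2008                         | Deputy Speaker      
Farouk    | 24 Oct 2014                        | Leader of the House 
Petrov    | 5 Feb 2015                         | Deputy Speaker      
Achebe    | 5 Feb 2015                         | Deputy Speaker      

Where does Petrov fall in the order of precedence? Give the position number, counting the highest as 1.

By parliamentary office: Ferreira, Achebe and Petrov (Deputy Speaker); then Farouk and Whitfield (Leader of the House).
Among Ferreira, Achebe and Petrov, by date first returned to the chamber (earlier first): Ferreira (9 Jan 2008) before Achebe and Petrov (5 Feb 2015).
Among Achebe and Petrov, alphabetically by surname: Achebe before Petrov.
Farouk and Whitfield both have date first returned to the chamber 24 Oct 2014, so the next rule applies.
Among Farouk and Whitfield, alphabetically by surname: Farouk before Whitfield.
Order: Ferreira, Achebe, Petrov, Farouk, Whitfield. So position 3.

3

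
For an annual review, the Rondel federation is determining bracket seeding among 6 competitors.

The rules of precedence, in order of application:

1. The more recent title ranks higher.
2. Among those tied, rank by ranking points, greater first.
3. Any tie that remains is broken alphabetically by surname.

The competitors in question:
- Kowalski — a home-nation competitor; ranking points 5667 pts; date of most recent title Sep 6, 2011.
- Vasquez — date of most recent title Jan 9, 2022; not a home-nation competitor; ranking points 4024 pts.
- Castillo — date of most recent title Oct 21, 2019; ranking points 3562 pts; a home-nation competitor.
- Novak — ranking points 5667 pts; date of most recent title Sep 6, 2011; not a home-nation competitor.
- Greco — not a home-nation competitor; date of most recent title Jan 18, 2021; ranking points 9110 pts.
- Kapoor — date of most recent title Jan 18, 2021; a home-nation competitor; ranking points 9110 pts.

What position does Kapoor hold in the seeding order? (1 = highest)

By date of most recent title (later first): Vasquez (Jan 9, 2022); then Greco and Kapoor (both Jan 18, 2021); then Castillo (Oct 21, 2019); then Kowalski and Novak (both Sep 6, 2011).
Greco and Kapoor both have ranking points 9110 pts, so the next rule applies.
Among Greco and Kapoor, alphabetically by surname: Greco before Kapoor.
Kowalski and Novak both have ranking points 5667 pts, so the next rule applies.
Among Kowalski and Novak, alphabetically by surname: Kowalski before Novak.
Order: Vasquez, Greco, Kapoor, Castillo, Kowalski, Novak. So position 3.

3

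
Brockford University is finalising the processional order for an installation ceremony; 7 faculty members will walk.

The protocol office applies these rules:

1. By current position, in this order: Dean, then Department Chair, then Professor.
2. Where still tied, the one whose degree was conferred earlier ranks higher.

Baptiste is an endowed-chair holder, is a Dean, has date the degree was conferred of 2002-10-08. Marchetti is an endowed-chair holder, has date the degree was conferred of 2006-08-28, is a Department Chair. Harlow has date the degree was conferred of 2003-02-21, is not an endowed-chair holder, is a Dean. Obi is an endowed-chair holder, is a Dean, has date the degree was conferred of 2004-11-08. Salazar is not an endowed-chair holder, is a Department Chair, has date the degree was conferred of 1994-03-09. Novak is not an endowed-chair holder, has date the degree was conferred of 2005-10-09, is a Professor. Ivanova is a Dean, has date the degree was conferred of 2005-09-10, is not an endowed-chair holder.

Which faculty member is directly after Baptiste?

Harlow

By current position: Baptiste, Harlow, Obi and Ivanova (Dean); then Salazar and Marchetti (Department Chair); then Novak (Professor).
Among Baptiste, Harlow, Obi and Ivanova, by date the degree was conferred (earlier first): Baptiste (2002-10-08) before Harlow (2003-02-21) before Obi (2004-11-08) before Ivanova (2005-09-10).
Among Salazar and Marchetti, by date the degree was conferred (earlier first): Salazar (1994-03-09) before Marchetti (2006-08-28).
Order: Baptiste, Harlow, Obi, Ivanova, Salazar, Marchetti, Novak.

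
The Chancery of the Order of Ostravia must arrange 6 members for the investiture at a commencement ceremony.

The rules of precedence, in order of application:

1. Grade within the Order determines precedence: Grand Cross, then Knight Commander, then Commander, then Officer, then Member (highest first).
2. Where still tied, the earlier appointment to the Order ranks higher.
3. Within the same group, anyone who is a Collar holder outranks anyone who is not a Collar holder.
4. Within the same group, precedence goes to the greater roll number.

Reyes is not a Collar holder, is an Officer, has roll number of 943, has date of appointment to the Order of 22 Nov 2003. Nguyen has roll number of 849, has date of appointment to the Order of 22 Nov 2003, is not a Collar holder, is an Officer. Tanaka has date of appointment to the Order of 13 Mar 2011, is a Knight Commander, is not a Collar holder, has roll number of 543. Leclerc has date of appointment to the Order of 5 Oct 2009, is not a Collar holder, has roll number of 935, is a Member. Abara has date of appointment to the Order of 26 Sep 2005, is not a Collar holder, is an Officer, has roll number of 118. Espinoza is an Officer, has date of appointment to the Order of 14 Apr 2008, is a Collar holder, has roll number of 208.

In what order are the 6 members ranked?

By grade within the Order: Tanaka (Knight Commander); then Reyes, Nguyen, Abara and Espinoza (Officer); then Leclerc (Member).
Among Reyes, Nguyen, Abara and Espinoza, by date of appointment to the Order (earlier first): Reyes and Nguyen (22 Nov 2003) before Abara (26 Sep 2005) before Espinoza (14 Apr 2008).
Reyes and Nguyen are each not a Collar holder, so the next rule applies.
Among Reyes and Nguyen, by roll number (higher first): Reyes (943) before Nguyen (849).
Full order: Tanaka, Reyes, Nguyen, Abara, Espinoza, Leclerc.

Tanaka, Reyes, Nguyen, Abara, Espinoza, Leclerc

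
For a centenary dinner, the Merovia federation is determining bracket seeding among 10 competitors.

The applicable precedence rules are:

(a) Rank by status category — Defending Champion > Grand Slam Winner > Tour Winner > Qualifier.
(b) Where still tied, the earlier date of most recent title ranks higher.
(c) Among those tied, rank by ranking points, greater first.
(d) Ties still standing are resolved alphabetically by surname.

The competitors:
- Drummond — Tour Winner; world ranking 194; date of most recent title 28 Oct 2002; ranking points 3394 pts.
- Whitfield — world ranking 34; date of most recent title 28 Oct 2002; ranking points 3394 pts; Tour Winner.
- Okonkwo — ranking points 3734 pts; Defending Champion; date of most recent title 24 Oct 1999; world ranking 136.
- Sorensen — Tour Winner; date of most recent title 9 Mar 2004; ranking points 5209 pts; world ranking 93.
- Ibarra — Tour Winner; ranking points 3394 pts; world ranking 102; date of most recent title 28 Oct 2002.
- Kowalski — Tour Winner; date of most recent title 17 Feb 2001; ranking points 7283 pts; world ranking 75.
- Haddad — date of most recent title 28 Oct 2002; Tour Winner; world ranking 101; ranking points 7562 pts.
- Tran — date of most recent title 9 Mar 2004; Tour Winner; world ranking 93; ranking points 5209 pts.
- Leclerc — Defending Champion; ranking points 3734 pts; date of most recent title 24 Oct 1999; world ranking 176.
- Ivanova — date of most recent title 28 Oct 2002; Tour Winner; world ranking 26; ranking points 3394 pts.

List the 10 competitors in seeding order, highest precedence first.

By status category: Leclerc and Okonkwo (Defending Champion); then Kowalski, Haddad, Drummond, Ibarra, Ivanova, Whitfield, Sorensen and Tran (Tour Winner).
Leclerc and Okonkwo both have date of most recent title 24 Oct 1999, so the next rule applies.
Leclerc and Okonkwo both have ranking points 3734 pts, so the next rule applies.
Among Leclerc and Okonkwo, alphabetically by surname: Leclerc before Okonkwo.
Among Kowalski, Haddad, Drummond, Ibarra, Ivanova, Whitfield, Sorensen and Tran, by date of most recent title (earlier first): Kowalski (17 Feb 2001) before Haddad, Drummond, Ibarra, Ivanova and Whitfield (28 Oct 2002) before Sorensen and Tran (9 Mar 2004).
Among Haddad, Drummond, Ibarra, Ivanova and Whitfield, by ranking points (higher first): Haddad (7562 pts) before Drummond, Ibarra, Ivanova and Whitfield (3394 pts).
Among Drummond, Ibarra, Ivanova and Whitfield, alphabetically by surname: Drummond before Ibarra before Ivanova before Whitfield.
Sorensen and Tran both have ranking points 5209 pts, so the next rule applies.
Among Sorensen and Tran, alphabetically by surname: Sorensen before Tran.
Full order: Leclerc, Okonkwo, Kowalski, Haddad, Drummond, Ibarra, Ivanova, Whitfield, Sorensen, Tran.

Leclerc, Okonkwo, Kowalski, Haddad, Drummond, Ibarra, Ivanova, Whitfield, Sorensen, Tran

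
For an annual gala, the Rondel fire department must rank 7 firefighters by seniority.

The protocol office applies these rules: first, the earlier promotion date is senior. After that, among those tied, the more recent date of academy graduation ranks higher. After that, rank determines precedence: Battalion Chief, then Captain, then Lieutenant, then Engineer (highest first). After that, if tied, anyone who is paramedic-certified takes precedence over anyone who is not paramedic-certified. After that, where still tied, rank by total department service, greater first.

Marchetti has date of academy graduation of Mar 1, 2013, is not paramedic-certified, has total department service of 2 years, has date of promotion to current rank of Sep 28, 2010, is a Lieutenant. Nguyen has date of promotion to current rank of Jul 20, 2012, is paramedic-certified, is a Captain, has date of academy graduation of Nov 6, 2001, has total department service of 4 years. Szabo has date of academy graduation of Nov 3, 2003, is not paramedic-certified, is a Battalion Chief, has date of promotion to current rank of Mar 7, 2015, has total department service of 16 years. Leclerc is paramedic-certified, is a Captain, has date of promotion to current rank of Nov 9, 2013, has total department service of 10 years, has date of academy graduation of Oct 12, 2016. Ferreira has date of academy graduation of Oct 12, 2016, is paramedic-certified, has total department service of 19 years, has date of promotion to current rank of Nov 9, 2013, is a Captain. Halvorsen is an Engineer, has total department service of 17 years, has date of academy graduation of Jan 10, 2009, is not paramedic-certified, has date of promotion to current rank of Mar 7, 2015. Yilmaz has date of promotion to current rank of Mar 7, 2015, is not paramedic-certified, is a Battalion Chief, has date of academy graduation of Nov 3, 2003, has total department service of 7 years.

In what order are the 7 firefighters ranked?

Marchetti, Nguyen, Ferreira, Leclerc, Halvorsen, Szabo, Yilmaz

By date of promotion to current rank (earlier first): Marchetti (Sep 28, 2010); then Nguyen (Jul 20, 2012); then Ferreira and Leclerc (both Nov 9, 2013); then Halvorsen, Szabo and Yilmaz (each Mar 7, 2015).
Ferreira and Leclerc both have date of academy graduation Oct 12, 2016, so the next rule applies.
Ferreira and Leclerc are each Captain, so the next rule applies.
Ferreira and Leclerc are each paramedic-certified, so the next rule applies.
Among Ferreira and Leclerc, by total department service (higher first): Ferreira (19 years) before Leclerc (10 years).
Among Halvorsen, Szabo and Yilmaz, by date of academy graduation (later first): Halvorsen (Jan 10, 2009) before Szabo and Yilmaz (Nov 3, 2003).
Szabo and Yilmaz are each Battalion Chief, so the next rule applies.
Szabo and Yilmaz are each not paramedic-certified, so the next rule applies.
Among Szabo and Yilmaz, by total department service (higher first): Szabo (16 years) before Yilmaz (7 years).
Full order: Marchetti, Nguyen, Ferreira, Leclerc, Halvorsen, Szabo, Yilmaz.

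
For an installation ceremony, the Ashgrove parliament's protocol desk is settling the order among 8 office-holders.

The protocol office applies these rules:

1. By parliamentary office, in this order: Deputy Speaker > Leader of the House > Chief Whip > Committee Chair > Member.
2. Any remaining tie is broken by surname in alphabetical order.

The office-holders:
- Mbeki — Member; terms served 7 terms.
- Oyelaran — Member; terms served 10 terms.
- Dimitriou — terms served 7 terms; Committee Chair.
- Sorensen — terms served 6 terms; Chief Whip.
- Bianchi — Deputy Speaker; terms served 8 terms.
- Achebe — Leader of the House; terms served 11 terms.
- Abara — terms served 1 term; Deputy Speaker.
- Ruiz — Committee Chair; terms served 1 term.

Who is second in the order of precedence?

By parliamentary office: Abara and Bianchi (Deputy Speaker); then Achebe (Leader of the House); then Sorensen (Chief Whip); then Dimitriou and Ruiz (Committee Chair); then Mbeki and Oyelaran (Member).
Among Abara and Bianchi, alphabetically by surname: Abara before Bianchi.
Among Dimitriou and Ruiz, alphabetically by surname: Dimitriou before Ruiz.
Among Mbeki and Oyelaran, alphabetically by surname: Mbeki before Oyelaran.
Order: Abara, Bianchi, Achebe, Sorensen, Dimitriou, Ruiz, Mbeki, Oyelaran.

Bianchi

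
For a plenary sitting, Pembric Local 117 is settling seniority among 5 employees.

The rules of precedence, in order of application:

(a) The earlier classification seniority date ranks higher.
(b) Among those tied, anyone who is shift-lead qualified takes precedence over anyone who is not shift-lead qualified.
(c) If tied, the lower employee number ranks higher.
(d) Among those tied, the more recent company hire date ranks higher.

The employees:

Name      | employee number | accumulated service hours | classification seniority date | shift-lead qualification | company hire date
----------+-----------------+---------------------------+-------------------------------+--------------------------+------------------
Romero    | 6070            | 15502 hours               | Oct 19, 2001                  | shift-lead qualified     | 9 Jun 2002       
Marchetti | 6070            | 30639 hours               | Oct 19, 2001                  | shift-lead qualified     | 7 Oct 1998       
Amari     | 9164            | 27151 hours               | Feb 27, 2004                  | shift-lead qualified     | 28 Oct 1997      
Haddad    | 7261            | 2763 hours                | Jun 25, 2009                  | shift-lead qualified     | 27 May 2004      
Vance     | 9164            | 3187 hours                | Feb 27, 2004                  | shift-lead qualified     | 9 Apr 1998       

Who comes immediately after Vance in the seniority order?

Amari

By classification seniority date (earlier first): Romero and Marchetti (both Oct 19, 2001); then Vance and Amari (both Feb 27, 2004); then Haddad (Jun 25, 2009).
Romero and Marchetti are each shift-lead qualified, so the next rule applies.
Romero and Marchetti both have employee number 6070, so the next rule applies.
Among Romero and Marchetti, by company hire date (later first): Romero (9 Jun 2002) before Marchetti (7 Oct 1998).
Vance and Amari are each shift-lead qualified, so the next rule applies.
Vance and Amari both have employee number 9164, so the next rule applies.
Among Vance and Amari, by company hire date (later first): Vance (9 Apr 1998) before Amari (28 Oct 1997).
Order: Romero, Marchetti, Vance, Amari, Haddad.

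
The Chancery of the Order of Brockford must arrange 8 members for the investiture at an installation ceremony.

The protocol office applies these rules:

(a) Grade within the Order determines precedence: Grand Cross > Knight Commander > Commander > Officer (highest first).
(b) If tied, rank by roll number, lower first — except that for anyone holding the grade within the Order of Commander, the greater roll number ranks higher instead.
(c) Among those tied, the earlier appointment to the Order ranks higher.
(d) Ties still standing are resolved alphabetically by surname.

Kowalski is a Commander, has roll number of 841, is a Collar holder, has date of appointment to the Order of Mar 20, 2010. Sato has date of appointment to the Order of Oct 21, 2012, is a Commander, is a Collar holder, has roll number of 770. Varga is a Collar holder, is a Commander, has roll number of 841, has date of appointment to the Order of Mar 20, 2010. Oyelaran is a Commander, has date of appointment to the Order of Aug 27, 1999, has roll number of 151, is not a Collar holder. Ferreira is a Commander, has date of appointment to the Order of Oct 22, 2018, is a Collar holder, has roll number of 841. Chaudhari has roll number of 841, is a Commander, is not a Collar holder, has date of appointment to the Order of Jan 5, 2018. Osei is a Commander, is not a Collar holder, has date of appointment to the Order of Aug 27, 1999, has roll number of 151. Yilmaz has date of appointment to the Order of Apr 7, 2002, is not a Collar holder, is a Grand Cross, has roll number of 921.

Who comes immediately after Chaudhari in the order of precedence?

Ferreira

By grade within the Order: Yilmaz (Grand Cross); then Kowalski, Varga, Chaudhari, Ferreira, Sato, Osei and Oyelaran (Commander).
Among Kowalski, Varga, Chaudhari, Ferreira, Sato, Osei and Oyelaran, by roll number (higher first) (reversed rule for this group): Kowalski, Varga, Chaudhari and Ferreira (841) before Sato (770) before Osei and Oyelaran (151).
Among Kowalski, Varga, Chaudhari and Ferreira, by date of appointment to the Order (earlier first): Kowalski and Varga (Mar 20, 2010) before Chaudhari (Jan 5, 2018) before Ferreira (Oct 22, 2018).
Among Kowalski and Varga, alphabetically by surname: Kowalski before Varga.
Osei and Oyelaran both have date of appointment to the Order Aug 27, 1999, so the next rule applies.
Among Osei and Oyelaran, alphabetically by surname: Osei before Oyelaran.
Order: Yilmaz, Kowalski, Varga, Chaudhari, Ferreira, Sato, Osei, Oyelaran.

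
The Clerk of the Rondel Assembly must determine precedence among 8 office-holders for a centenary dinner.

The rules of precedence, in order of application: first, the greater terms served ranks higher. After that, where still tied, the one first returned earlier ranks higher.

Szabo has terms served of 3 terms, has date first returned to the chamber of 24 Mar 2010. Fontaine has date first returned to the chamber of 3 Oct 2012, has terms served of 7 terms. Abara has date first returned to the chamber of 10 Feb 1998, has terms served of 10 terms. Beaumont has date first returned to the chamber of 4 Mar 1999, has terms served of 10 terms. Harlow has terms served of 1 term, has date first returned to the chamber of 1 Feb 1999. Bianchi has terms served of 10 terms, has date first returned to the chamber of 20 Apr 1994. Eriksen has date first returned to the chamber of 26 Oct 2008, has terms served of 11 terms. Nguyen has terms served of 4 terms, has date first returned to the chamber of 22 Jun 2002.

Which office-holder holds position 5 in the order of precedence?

Fontaine

By terms served (higher first): Eriksen (11 terms); then Bianchi, Abara and Beaumont (each 10 terms); then Fontaine (7 terms); then Nguyen (4 terms); then Szabo (3 terms); then Harlow (1 term).
Among Bianchi, Abara and Beaumont, by date first returned to the chamber (earlier first): Bianchi (20 Apr 1994) before Abara (10 Feb 1998) before Beaumont (4 Mar 1999).
Order: Eriksen, Bianchi, Abara, Beaumont, Fontaine, Nguyen, Szabo, Harlow.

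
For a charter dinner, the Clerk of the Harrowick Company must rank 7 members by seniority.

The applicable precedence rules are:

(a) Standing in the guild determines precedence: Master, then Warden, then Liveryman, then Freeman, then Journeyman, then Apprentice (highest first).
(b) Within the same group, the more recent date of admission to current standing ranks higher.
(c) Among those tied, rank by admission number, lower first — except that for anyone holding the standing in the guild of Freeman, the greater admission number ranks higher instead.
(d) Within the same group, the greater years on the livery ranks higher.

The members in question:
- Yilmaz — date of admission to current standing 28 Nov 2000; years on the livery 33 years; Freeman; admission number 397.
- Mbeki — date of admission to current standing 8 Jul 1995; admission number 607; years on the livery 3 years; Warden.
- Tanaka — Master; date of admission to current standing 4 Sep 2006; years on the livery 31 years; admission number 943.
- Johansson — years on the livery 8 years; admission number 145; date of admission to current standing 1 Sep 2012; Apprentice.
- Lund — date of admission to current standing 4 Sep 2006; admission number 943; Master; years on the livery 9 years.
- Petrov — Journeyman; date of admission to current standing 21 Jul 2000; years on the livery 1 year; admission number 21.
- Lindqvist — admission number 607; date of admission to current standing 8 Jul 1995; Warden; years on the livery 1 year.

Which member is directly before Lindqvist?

Mbeki

By standing in the guild: Tanaka and Lund (Master); then Mbeki and Lindqvist (Warden); then Yilmaz (Freeman); then Petrov (Journeyman); then Johansson (Apprentice).
Tanaka and Lund both have date of admission to current standing 4 Sep 2006, so the next rule applies.
Tanaka and Lund both have admission number 943, so the next rule applies.
Among Tanaka and Lund, by years on the livery (higher first): Tanaka (31 years) before Lund (9 years).
Mbeki and Lindqvist both have date of admission to current standing 8 Jul 1995, so the next rule applies.
Mbeki and Lindqvist both have admission number 607, so the next rule applies.
Among Mbeki and Lindqvist, by years on the livery (higher first): Mbeki (3 years) before Lindqvist (1 year).
Order: Tanaka, Lund, Mbeki, Lindqvist, Yilmaz, Petrov, Johansson.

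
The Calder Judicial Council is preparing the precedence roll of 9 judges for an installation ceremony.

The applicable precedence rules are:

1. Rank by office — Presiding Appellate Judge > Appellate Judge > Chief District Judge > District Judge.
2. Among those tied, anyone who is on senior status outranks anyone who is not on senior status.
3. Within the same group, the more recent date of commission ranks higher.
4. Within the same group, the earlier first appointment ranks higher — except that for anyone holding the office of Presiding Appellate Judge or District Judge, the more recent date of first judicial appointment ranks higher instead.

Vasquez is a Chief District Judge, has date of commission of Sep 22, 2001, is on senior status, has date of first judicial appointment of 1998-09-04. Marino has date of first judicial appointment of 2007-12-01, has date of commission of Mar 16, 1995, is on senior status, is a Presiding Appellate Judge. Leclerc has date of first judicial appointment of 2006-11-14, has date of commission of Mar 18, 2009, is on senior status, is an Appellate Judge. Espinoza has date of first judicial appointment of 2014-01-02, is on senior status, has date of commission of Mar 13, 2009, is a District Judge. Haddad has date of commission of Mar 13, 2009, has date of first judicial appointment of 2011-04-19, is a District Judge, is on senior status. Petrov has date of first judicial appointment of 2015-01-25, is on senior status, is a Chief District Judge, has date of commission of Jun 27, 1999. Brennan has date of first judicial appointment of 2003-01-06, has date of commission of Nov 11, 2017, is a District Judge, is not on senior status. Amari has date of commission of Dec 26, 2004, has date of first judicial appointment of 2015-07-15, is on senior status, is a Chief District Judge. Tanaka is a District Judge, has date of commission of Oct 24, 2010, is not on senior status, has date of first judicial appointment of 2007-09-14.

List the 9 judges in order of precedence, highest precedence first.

Marino, Leclerc, Amari, Vasquez, Petrov, Espinoza, Haddad, Brennan, Tanaka

By office: Marino (Presiding Appellate Judge); then Leclerc (Appellate Judge); then Amari, Vasquez and Petrov (Chief District Judge); then Espinoza, Haddad, Brennan and Tanaka (District Judge).
Amari, Vasquez and Petrov are each on senior status, so the next rule applies.
Among Amari, Vasquez and Petrov, by date of commission (later first): Amari (Dec 26, 2004) before Vasquez (Sep 22, 2001) before Petrov (Jun 27, 1999).
Among Espinoza, Haddad, Brennan and Tanaka, on senior status before not on senior status: Espinoza and Haddad (on senior status) before Brennan and Tanaka (not on senior status).
Espinoza and Haddad both have date of commission Mar 13, 2009, so the next rule applies.
Among Espinoza and Haddad, by date of first judicial appointment (later first) (reversed rule for this group): Espinoza (2014-01-02) before Haddad (2011-04-19).
Among Brennan and Tanaka, by date of commission (later first): Brennan (Nov 11, 2017) before Tanaka (Oct 24, 2010).
Full order: Marino, Leclerc, Amari, Vasquez, Petrov, Espinoza, Haddad, Brennan, Tanaka.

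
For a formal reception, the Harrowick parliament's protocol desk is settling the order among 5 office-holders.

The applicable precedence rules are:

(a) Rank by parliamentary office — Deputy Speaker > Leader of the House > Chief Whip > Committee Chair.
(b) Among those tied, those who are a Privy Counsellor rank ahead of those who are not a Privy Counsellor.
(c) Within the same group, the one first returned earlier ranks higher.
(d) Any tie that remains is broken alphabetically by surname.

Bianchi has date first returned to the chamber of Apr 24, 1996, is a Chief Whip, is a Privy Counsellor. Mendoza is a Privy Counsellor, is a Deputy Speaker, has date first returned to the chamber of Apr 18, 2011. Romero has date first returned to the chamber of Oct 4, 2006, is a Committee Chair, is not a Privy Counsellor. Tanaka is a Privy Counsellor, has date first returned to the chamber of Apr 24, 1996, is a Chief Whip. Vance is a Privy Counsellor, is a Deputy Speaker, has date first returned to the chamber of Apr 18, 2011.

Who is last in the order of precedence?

Romero

By parliamentary office: Mendoza and Vance (Deputy Speaker); then Bianchi and Tanaka (Chief Whip); then Romero (Committee Chair).
Mendoza and Vance are each a Privy Counsellor, so the next rule applies.
Mendoza and Vance both have date first returned to the chamber Apr 18, 2011, so the next rule applies.
Among Mendoza and Vance, alphabetically by surname: Mendoza before Vance.
Bianchi and Tanaka are each a Privy Counsellor, so the next rule applies.
Bianchi and Tanaka both have date first returned to the chamber Apr 24, 1996, so the next rule applies.
Among Bianchi and Tanaka, alphabetically by surname: Bianchi before Tanaka.
Order: Mendoza, Vance, Bianchi, Tanaka, Romero.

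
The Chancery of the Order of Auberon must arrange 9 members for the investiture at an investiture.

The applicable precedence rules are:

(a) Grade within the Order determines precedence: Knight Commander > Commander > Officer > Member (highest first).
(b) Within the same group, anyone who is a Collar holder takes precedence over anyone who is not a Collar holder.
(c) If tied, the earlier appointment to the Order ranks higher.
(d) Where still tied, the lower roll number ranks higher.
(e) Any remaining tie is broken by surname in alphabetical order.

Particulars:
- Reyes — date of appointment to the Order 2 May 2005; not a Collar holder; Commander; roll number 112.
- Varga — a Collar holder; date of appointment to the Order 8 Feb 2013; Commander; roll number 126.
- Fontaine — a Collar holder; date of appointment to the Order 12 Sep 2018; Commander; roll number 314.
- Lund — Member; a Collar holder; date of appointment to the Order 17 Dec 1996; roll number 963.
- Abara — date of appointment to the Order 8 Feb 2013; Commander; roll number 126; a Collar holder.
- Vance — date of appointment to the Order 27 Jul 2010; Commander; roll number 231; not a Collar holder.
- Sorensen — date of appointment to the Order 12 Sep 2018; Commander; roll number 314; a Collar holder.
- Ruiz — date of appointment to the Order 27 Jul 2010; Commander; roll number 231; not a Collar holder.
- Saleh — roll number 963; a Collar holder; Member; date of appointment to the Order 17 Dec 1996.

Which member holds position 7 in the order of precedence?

By grade within the Order: Abara, Varga, Fontaine, Sorensen, Reyes, Ruiz and Vance (Commander); then Lund and Saleh (Member).
Among Abara, Varga, Fontaine, Sorensen, Reyes, Ruiz and Vance, a Collar holder before not a Collar holder: Abara, Varga, Fontaine and Sorensen (a Collar holder) before Reyes, Ruiz and Vance (not a Collar holder).
Among Abara, Varga, Fontaine and Sorensen, by date of appointment to the Order (earlier first): Abara and Varga (8 Feb 2013) before Fontaine and Sorensen (12 Sep 2018).
Abara and Varga both have roll number 126, so the next rule applies.
Among Abara and Varga, alphabetically by surname: Abara before Varga.
Fontaine and Sorensen both have roll number 314, so the next rule applies.
Among Fontaine and Sorensen, alphabetically by surname: Fontaine before Sorensen.
Among Reyes, Ruiz and Vance, by date of appointment to the Order (earlier first): Reyes (2 May 2005) before Ruiz and Vance (27 Jul 2010).
Ruiz and Vance both have roll number 231, so the next rule applies.
Among Ruiz and Vance, alphabetically by surname: Ruiz before Vance.
Lund and Saleh are each a Collar holder, so the next rule applies.
Lund and Saleh both have date of appointment to the Order 17 Dec 1996, so the next rule applies.
Lund and Saleh both have roll number 963, so the next rule applies.
Among Lund and Saleh, alphabetically by surname: Lund before Saleh.
Order: Abara, Varga, Fontaine, Sorensen, Reyes, Ruiz, Vance, Lund, Saleh.

Vance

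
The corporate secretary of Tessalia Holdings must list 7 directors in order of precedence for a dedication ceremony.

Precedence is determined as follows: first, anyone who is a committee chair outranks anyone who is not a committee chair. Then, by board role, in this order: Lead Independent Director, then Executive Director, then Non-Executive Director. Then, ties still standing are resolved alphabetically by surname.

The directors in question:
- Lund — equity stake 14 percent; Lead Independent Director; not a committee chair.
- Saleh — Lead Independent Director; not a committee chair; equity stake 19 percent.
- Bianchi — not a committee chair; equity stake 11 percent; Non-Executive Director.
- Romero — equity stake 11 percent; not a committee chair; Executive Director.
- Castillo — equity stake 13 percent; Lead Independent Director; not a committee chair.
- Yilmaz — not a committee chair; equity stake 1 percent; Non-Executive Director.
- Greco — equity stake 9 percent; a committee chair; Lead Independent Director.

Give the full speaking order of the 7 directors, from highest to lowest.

Greco, Castillo, Lund, Saleh, Romero, Bianchi, Yilmaz

By the first rule: Greco (a committee chair); then Castillo, Lund, Saleh, Romero, Bianchi and Yilmaz (each not a committee chair).
Among Castillo, Lund, Saleh, Romero, Bianchi and Yilmaz, by board role: Castillo, Lund and Saleh (Lead Independent Director) before Romero (Executive Director) before Bianchi and Yilmaz (Non-Executive Director).
Among Castillo, Lund and Saleh, alphabetically by surname: Castillo before Lund before Saleh.
Among Bianchi and Yilmaz, alphabetically by surname: Bianchi before Yilmaz.
Full order: Greco, Castillo, Lund, Saleh, Romero, Bianchi, Yilmaz.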